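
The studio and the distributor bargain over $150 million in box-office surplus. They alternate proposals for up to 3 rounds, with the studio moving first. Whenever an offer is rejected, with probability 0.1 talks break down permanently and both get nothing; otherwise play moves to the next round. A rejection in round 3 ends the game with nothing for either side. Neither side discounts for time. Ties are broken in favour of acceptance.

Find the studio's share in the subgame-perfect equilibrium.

Round 3 (the studio proposes): rejection yields 0 for the distributor; the studio offers 0 and keeps 150.
Round 2 (the distributor proposes): rejecting gives the studio an expected 0.9 × 150 = 135. The distributor offers 135 and keeps 150 − 135 = 15.
Round 1 (the studio proposes): rejecting gives the distributor an expected 0.9 × 15 = 13.5, so the studio offers 13.5, keeping 136.5.

136.5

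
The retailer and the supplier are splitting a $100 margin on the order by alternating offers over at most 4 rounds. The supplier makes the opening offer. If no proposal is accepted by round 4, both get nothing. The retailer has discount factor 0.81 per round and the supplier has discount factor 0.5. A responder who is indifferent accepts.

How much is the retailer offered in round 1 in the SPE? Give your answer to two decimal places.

Round 4 (the retailer proposes): rejection yields 0 for the supplier; the retailer offers 0 and keeps 100.
Round 3 (the supplier proposes): the retailer can get 100 next round, worth 0.81 × 100 = 81 now, so the supplier offers 81, keeping 19.
Round 2 (the retailer proposes): the supplier can get 19 next round, worth 0.5 × 19 = 9.5 now. The retailer offers 9.5 and keeps 100 − 9.5 = 90.5.
Round 1 (the supplier proposes): the retailer can get 90.5 next round, worth 0.81 × 90.5 = 73.305 now; the supplier offers that and keeps 26.695.

73.31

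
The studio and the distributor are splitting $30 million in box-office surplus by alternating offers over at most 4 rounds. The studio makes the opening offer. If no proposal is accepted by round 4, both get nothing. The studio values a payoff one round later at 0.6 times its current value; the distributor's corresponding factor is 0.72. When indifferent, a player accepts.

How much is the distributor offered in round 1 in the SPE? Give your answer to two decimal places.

Solve by backward induction from round 4.
Round 4 (the distributor proposes): the studio will accept anything ≥ 0, so the distributor offers 0 and keeps 30.
Round 3 (the studio proposes): the distributor can get 30 next round, worth 0.72 × 30 = 21.6 now; the studio offers that and keeps 8.4.
Round 2 (the distributor proposes): the studio can get 8.4 next round, worth 0.6 × 8.4 = 5.04 now; the distributor offers that and keeps 24.96.
Round 1 (the studio proposes): the distributor can get 24.96 next round, worth 0.72 × 24.96 = 17.9712 now, so the studio offers 17.9712, keeping 12.0288.

17.97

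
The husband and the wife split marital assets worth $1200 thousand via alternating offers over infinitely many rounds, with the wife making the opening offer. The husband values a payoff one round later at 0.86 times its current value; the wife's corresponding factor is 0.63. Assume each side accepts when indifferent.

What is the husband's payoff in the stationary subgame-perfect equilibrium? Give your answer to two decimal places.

In a stationary SPE each proposer offers the other exactly their discounted continuation value.
If the wife keeps x when proposing and the husband keeps y when proposing, then x = 1200 − 0.86y and y = 1200 − 0.63x.
Solving: x = 1200(1 − 0.86) / (1 − 0.63·0.86) = 168 / 0.4582 ≈ 366.6521.
The husband gets 1200 − 366.6521 ≈ 833.3479.

833.35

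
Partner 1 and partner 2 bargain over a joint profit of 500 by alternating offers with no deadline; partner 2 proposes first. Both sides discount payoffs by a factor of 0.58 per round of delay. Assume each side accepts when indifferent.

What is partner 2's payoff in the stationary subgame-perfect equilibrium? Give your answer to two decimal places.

316.46

Let x be partner 2's share when partner 2 proposes and y be partner 1's share when partner 1 proposes.
Partner 1 accepts iff offered ≥ 0.58·y, so x = 500 − 0.58y. Symmetrically y = 500 − 0.58x.
Substituting: x = 500 − 0.58(500 − 0.58x), giving x(1 − 0.58·0.58) = 500(1 − 0.58).
So x = 500 × 0.42 / 0.6636 ≈ 316.4557, and partner 1 receives 500 − x ≈ 183.5443.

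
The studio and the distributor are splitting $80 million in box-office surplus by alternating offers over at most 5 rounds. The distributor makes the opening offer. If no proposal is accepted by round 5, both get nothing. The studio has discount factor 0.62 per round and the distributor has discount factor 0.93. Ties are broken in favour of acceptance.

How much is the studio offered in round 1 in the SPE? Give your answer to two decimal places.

Round 5 (the distributor proposes): the studio will accept anything ≥ 0, so the distributor offers 0 and keeps 80.
Round 4 (the studio proposes): the distributor can get 80 next round, worth 0.93 × 80 = 74.4 now, so the studio offers 74.4, keeping 5.6.
Round 3 (the distributor proposes): the studio can get 5.6 next round, worth 0.62 × 5.6 = 3.472 now, so the distributor offers 3.472, keeping 76.528.
Round 2 (the studio proposes): the distributor can get 76.528 next round, worth 0.93 × 76.528 = 71.17104 now. The studio offers 71.17104 and keeps 80 − 71.17104 = 8.82896.
Round 1 (the distributor proposes): the studio can get 8.82896 next round, worth 0.62 × 8.82896 = 5.4739552 now, so the distributor offers 5.4739552, keeping 74.5260448.

5.47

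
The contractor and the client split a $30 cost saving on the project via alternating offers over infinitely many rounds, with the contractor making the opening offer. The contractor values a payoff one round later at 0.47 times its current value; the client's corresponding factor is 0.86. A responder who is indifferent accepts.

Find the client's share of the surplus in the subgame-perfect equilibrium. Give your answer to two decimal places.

22.95

Let x be the contractor's share when the contractor proposes and y be the client's share when the client proposes.
The client accepts iff offered ≥ 0.86·y, so x = 30 − 0.86y. Symmetrically y = 30 − 0.47x.
Substituting: x = 30 − 0.86(30 − 0.47x), giving x(1 − 0.47·0.86) = 30(1 − 0.86).
So x = 30 × 0.14 / 0.5958 ≈ 7.0493, and the client receives 30 − x ≈ 22.9507.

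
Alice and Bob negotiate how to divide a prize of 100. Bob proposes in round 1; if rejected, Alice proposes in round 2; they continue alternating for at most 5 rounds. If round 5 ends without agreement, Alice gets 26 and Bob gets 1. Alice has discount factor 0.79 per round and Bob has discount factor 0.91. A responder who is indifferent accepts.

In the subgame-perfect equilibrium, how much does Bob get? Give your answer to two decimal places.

Work backward from the last round.
Round 5 (Bob proposes): Alice gets 26 if talks fail, so Bob offers 26 and keeps 74.
Round 4 (Alice proposes): Bob can get 74 next round, worth 0.91 × 74 = 67.34 now, so Alice offers 67.34, keeping 32.66.
Round 3 (Bob proposes): Alice can get 32.66 next round, worth 0.79 × 32.66 = 25.8014 now; Bob offers that and keeps 74.1986.
Round 2 (Alice proposes): Bob can get 74.1986 next round, worth 0.91 × 74.1986 = 67.520726 now, so Alice offers 67.520726, keeping 32.479274.
Round 1 (Bob proposes): Alice can get 32.479274 next round, worth 0.79 × 32.479274 = 25.65862646 now; Bob offers that and keeps 74.34137354.

74.34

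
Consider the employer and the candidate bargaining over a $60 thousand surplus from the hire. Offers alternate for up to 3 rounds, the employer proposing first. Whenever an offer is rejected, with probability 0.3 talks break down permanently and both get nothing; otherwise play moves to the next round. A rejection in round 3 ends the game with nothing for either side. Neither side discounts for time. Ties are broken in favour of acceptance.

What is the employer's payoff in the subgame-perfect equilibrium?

47.4

Round 3 (the employer proposes): rejection yields 0 for the candidate; the employer offers 0 and keeps 60.
Round 2 (the candidate proposes): rejecting gives the employer an expected 0.7 × 60 = 42, so the candidate offers 42, keeping 18.
Round 1 (the employer proposes): rejecting gives the candidate an expected 0.7 × 18 = 12.6. The employer offers 12.6 and keeps 60 − 12.6 = 47.4.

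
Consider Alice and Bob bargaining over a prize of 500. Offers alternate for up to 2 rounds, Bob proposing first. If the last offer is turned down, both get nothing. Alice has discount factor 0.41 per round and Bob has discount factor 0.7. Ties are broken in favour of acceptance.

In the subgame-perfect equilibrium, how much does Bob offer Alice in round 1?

205

Solve by backward induction from round 2.
Round 2 (Alice proposes): rejection yields 0 for Bob; Alice offers 0 and keeps 500.
Round 1 (Bob proposes): Alice can get 500 next round, worth 0.41 × 500 = 205 now. Bob offers 205 and keeps 500 − 205 = 295.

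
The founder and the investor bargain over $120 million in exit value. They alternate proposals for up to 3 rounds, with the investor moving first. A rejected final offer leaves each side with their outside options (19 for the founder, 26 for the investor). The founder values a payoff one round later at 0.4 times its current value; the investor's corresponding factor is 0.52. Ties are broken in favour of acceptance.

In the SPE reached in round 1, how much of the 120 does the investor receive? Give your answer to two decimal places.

Round 3 (the investor proposes): the founder gets 19 if talks fail, so the investor offers 19 and keeps 101.
Round 2 (the founder proposes): the investor can get 101 next round, worth 0.52 × 101 = 52.52 now. The founder offers 52.52 and keeps 120 − 52.52 = 67.48.
Round 1 (the investor proposes): the founder can get 67.48 next round, worth 0.4 × 67.48 = 26.992 now, so the investor offers 26.992, keeping 93.008.

93.01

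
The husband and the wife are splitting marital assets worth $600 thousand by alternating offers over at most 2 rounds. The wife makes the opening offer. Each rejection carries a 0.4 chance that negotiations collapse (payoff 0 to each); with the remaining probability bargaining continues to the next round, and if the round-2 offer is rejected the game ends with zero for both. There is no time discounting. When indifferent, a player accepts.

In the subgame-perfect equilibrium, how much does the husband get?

360

Round 2 (the husband proposes): the wife will accept anything ≥ 0, so the husband offers 0 and keeps 600.
Round 1 (the wife proposes): rejecting gives the husband an expected 0.6 × 600 = 360. The wife offers 360 and keeps 600 − 360 = 240.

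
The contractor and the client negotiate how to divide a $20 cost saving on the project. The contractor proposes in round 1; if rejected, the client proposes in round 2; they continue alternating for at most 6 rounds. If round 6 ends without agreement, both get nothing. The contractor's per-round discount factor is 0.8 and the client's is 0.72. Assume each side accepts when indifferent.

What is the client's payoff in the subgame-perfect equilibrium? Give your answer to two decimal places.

Round 6 (the client proposes): the contractor will accept anything ≥ 0, so the client offers 0 and keeps 20.
Round 5 (the contractor proposes): the client can get 20 next round, worth 0.72 × 20 = 14.4 now; the contractor offers that and keeps 5.6.
Round 4 (the client proposes): the contractor can get 5.6 next round, worth 0.8 × 5.6 = 4.48 now. The client offers 4.48 and keeps 20 − 4.48 = 15.52.
Round 3 (the contractor proposes): the client can get 15.52 next round, worth 0.72 × 15.52 = 11.1744 now, so the contractor offers 11.1744, keeping 8.8256.
Round 2 (the client proposes): the contractor can get 8.8256 next round, worth 0.8 × 8.8256 = 7.06048 now, so the client offers 7.06048, keeping 12.93952.
Round 1 (the contractor proposes): the client can get 12.93952 next round, worth 0.72 × 12.93952 = 9.3164544 now, so the contractor offers 9.3164544, keeping 10.6835456.

9.32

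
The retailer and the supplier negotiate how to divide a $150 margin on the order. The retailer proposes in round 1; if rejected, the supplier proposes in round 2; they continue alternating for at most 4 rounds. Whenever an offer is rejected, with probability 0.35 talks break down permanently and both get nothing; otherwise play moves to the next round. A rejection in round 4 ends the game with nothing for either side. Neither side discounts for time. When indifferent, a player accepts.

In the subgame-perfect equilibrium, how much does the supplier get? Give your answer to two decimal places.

75.32

Round 4 (the supplier proposes): the retailer will accept anything ≥ 0, so the supplier offers 0 and keeps 150.
Round 3 (the retailer proposes): rejecting gives the supplier an expected 0.65 × 150 = 97.5; the retailer offers that and keeps 52.5.
Round 2 (the supplier proposes): rejecting gives the retailer an expected 0.65 × 52.5 = 34.125. The supplier offers 34.125 and keeps 150 − 34.125 = 115.875.
Round 1 (the retailer proposes): rejecting gives the supplier an expected 0.65 × 115.875 = 75.31875, so the retailer offers 75.31875, keeping 74.68125.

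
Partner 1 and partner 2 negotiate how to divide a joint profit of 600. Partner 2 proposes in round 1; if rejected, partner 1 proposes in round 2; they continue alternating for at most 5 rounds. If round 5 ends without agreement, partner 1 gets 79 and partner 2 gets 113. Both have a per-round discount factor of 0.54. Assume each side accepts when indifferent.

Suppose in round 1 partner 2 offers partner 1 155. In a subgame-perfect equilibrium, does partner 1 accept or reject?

Work out partner 1's continuation value if the offer is rejected.
Round 5 (partner 2 proposes): partner 1 gets 79 if talks fail, so partner 2 offers 79 and keeps 521.
Round 4 (partner 1 proposes): partner 2 can get 521 next round, worth 0.54 × 521 = 281.34 now. Partner 1 offers 281.34 and keeps 600 − 281.34 = 318.66.
Round 3 (partner 2 proposes): partner 1 can get 318.66 next round, worth 0.54 × 318.66 = 172.0764 now, so partner 2 offers 172.0764, keeping 427.9236.
Round 2 (partner 1 proposes): partner 2 can get 427.9236 next round, worth 0.54 × 427.9236 = 231.078744 now, so partner 1 offers 231.078744, keeping 368.921256.
So by rejecting in round 1, partner 1 gets 368.921256 next round, worth 0.54 × 368.921256 = 199.21747824 now.
Offer 155 < 199.21747824, so partner 1 rejects.

Reject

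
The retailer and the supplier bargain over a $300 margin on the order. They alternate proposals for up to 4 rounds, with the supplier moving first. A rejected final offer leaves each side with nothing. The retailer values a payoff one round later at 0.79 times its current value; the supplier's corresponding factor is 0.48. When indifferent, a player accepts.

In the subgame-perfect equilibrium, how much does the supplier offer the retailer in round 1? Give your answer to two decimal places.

Round 4 (the retailer proposes): the supplier will accept anything ≥ 0, so the retailer offers 0 and keeps 300.
Round 3 (the supplier proposes): the retailer can get 300 next round, worth 0.79 × 300 = 237 now. The supplier offers 237 and keeps 300 − 237 = 63.
Round 2 (the retailer proposes): the supplier can get 63 next round, worth 0.48 × 63 = 30.24 now. The retailer offers 30.24 and keeps 300 − 30.24 = 269.76.
Round 1 (the supplier proposes): the retailer can get 269.76 next round, worth 0.79 × 269.76 = 213.1104 now, so the supplier offers 213.1104, keeping 86.8896.

213.11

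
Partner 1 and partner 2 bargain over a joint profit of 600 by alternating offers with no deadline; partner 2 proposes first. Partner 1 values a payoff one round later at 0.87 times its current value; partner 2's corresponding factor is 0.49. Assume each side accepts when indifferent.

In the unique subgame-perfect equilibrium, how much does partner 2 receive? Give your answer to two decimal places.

135.96

When partner 2 proposes, partner 1 accepts any offer worth at least 0.87 times what partner 1 would get by proposing next round; and vice versa.
This gives x = 600 − 0.87y and y = 600 − 0.49x, where x and y are each side's share when it proposes.
Hence (1 − 0.87·0.49)x = 600(1 − 0.87), i.e. 0.5737·x = 78.
x ≈ 135.9596; partner 1's share is 600 − x ≈ 464.0404.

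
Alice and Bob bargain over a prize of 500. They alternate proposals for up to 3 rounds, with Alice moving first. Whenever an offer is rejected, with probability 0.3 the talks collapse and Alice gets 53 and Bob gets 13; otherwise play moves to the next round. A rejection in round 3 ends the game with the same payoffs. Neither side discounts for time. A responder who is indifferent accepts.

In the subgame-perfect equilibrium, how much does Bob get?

104.14

By backward induction:
Round 3 (Alice proposes): Bob gets 13 if talks fail, so Alice offers 13 and keeps 487.
Round 2 (Bob proposes): rejecting gives Alice an expected 0.7 × 487 + 0.3 × 53 = 356.8, so Bob offers 356.8, keeping 143.2.
Round 1 (Alice proposes): rejecting gives Bob an expected 0.7 × 143.2 + 0.3 × 13 = 104.14. Alice offers 104.14 and keeps 500 − 104.14 = 395.86.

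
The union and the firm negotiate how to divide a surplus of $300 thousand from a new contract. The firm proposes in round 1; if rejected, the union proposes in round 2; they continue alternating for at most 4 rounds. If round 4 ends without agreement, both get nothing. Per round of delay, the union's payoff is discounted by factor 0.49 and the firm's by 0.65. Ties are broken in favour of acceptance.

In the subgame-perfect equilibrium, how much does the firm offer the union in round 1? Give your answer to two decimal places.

Solve by backward induction from round 4.
Round 4 (the union proposes): rejection yields 0 for the firm; the union offers 0 and keeps 300.
Round 3 (the firm proposes): the union can get 300 next round, worth 0.49 × 300 = 147 now. The firm offers 147 and keeps 300 − 147 = 153.
Round 2 (the union proposes): the firm can get 153 next round, worth 0.65 × 153 = 99.45 now. The union offers 99.45 and keeps 300 − 99.45 = 200.55.
Round 1 (the firm proposes): the union can get 200.55 next round, worth 0.49 × 200.55 = 98.2695 now, so the firm offers 98.2695, keeping 201.7305.

98.27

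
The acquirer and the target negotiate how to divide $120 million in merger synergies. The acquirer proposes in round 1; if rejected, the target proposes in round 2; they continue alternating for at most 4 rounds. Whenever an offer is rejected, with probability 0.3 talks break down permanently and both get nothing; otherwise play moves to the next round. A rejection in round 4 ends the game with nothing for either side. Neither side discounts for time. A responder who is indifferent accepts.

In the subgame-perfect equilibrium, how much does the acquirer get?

53.64

Round 4 (the target proposes): rejection yields 0 for the acquirer; the target offers 0 and keeps 120.
Round 3 (the acquirer proposes): rejecting gives the target an expected 0.7 × 120 = 84, so the acquirer offers 84, keeping 36.
Round 2 (the target proposes): rejecting gives the acquirer an expected 0.7 × 36 = 25.2; the target offers that and keeps 94.8.
Round 1 (the acquirer proposes): rejecting gives the target an expected 0.7 × 94.8 = 66.36. The acquirer offers 66.36 and keeps 120 − 66.36 = 53.64.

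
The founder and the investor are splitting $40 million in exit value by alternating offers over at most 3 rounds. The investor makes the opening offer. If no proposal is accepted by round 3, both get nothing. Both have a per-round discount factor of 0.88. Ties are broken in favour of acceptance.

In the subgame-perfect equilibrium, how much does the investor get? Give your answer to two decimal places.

By backward induction:
Round 3 (the investor proposes): the founder will accept anything ≥ 0, so the investor offers 0 and keeps 40.
Round 2 (the founder proposes): the investor can get 40 next round, worth 0.88 × 40 = 35.2 now; the founder offers that and keeps 4.8.
Round 1 (the investor proposes): the founder can get 4.8 next round, worth 0.88 × 4.8 = 4.224 now; the investor offers that and keeps 35.776.

35.78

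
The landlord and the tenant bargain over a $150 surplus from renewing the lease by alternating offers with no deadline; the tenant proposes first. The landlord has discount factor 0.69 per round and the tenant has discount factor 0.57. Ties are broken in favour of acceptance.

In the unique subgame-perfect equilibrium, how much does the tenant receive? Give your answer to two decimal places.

Let x be the tenant's share when the tenant proposes and y be the landlord's share when the landlord proposes.
The landlord accepts iff offered ≥ 0.69·y, so x = 150 − 0.69y. Symmetrically y = 150 − 0.57x.
Substituting: x = 150 − 0.69(150 − 0.57x), giving x(1 − 0.57·0.69) = 150(1 − 0.69).
So x = 150 × 0.31 / 0.6067 ≈ 76.6441, and the landlord receives 150 − x ≈ 73.3559.

76.64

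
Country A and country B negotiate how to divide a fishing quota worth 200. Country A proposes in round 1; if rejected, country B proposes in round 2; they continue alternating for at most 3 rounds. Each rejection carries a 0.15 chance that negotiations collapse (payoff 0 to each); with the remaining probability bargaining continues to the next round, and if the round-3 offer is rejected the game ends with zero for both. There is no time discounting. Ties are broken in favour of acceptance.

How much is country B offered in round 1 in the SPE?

25.5

By backward induction:
Round 3 (country A proposes): rejection yields 0 for country B; country A offers 0 and keeps 200.
Round 2 (country B proposes): rejecting gives country A an expected 0.85 × 200 = 170. Country B offers 170 and keeps 200 − 170 = 30.
Round 1 (country A proposes): rejecting gives country B an expected 0.85 × 30 = 25.5, so country A offers 25.5, keeping 174.5.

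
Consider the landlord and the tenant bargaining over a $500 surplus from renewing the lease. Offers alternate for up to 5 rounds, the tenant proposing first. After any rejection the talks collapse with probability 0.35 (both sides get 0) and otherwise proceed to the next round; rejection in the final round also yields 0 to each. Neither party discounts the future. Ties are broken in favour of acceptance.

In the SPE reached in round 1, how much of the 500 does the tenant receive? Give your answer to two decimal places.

Round 5 (the tenant proposes): rejection yields 0 for the landlord; the tenant offers 0 and keeps 500.
Round 4 (the landlord proposes): rejecting gives the tenant an expected 0.65 × 500 = 325; the landlord offers that and keeps 175.
Round 3 (the tenant proposes): rejecting gives the landlord an expected 0.65 × 175 = 113.75; the tenant offers that and keeps 386.25.
Round 2 (the landlord proposes): rejecting gives the tenant an expected 0.65 × 386.25 = 251.0625; the landlord offers that and keeps 248.9375.
Round 1 (the tenant proposes): rejecting gives the landlord an expected 0.65 × 248.9375 = 161.809375. The tenant offers 161.809375 and keeps 500 − 161.809375 = 338.190625.

338.19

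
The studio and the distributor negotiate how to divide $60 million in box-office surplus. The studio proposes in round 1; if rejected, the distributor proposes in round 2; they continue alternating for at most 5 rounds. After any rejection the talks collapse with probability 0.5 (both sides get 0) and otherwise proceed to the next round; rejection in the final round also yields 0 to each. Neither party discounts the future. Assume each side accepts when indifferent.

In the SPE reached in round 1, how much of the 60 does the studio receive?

Round 5 (the studio proposes): rejection yields 0 for the distributor; the studio offers 0 and keeps 60.
Round 4 (the distributor proposes): rejecting gives the studio an expected 0.5 × 60 = 30. The distributor offers 30 and keeps 60 − 30 = 30.
Round 3 (the studio proposes): rejecting gives the distributor an expected 0.5 × 30 = 15. The studio offers 15 and keeps 60 − 15 = 45.
Round 2 (the distributor proposes): rejecting gives the studio an expected 0.5 × 45 = 22.5; the distributor offers that and keeps 37.5.
Round 1 (the studio proposes): rejecting gives the distributor an expected 0.5 × 37.5 = 18.75, so the studio offers 18.75, keeping 41.25.

41.25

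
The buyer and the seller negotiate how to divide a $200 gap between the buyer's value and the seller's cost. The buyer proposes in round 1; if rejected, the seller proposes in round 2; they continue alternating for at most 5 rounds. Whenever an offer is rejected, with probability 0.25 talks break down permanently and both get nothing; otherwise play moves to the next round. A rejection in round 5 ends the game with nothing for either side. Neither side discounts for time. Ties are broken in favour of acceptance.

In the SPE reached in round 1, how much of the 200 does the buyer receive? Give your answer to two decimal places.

141.41

Round 5 (the buyer proposes): rejection yields 0 for the seller; the buyer offers 0 and keeps 200.
Round 4 (the seller proposes): rejecting gives the buyer an expected 0.75 × 200 = 150; the seller offers that and keeps 50.
Round 3 (the buyer proposes): rejecting gives the seller an expected 0.75 × 50 = 37.5, so the buyer offers 37.5, keeping 162.5.
Round 2 (the seller proposes): rejecting gives the buyer an expected 0.75 × 162.5 = 121.875; the seller offers that and keeps 78.125.
Round 1 (the buyer proposes): rejecting gives the seller an expected 0.75 × 78.125 = 58.59375. The buyer offers 58.59375 and keeps 200 − 58.59375 = 141.40625.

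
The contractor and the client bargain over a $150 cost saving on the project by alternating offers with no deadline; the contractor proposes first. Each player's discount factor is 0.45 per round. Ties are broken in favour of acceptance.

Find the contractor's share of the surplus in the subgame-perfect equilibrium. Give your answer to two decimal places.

103.45

When the contractor proposes, the client accepts any offer worth at least 0.45 times what the client would get by proposing next round; and vice versa.
This gives x = 150 − 0.45y and y = 150 − 0.45x, where x and y are each side's share when it proposes.
Hence (1 − 0.45·0.45)x = 150(1 − 0.45), i.e. 0.7975·x = 82.5.
x ≈ 103.4483; the client's share is 150 − x ≈ 46.5517.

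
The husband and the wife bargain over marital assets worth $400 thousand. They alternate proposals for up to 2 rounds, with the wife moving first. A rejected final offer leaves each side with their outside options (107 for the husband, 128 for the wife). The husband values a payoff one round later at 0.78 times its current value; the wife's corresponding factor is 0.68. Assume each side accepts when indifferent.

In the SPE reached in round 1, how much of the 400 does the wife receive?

187.84

Solve by backward induction from round 2.
Round 2 (the husband proposes): the wife gets 128 if talks fail, so the husband offers 128 and keeps 272.
Round 1 (the wife proposes): the husband can get 272 next round, worth 0.78 × 272 = 212.16 now; the wife offers that and keeps 187.84.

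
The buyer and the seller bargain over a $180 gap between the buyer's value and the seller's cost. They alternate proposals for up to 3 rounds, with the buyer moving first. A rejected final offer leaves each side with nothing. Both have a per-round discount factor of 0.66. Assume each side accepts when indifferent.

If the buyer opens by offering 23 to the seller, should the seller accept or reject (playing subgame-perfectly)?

Reject

Round 3 (the buyer proposes): rejection yields 0 for the seller; the buyer offers 0 and keeps 180.
Round 2 (the seller proposes): the buyer can get 180 next round, worth 0.66 × 180 = 118.8 now. The seller offers 118.8 and keeps 180 − 118.8 = 61.2.
So by rejecting in round 1, the seller gets 61.2 next round, worth 0.66 × 61.2 = 40.392 now.
Offer 23 < 40.392, so the seller rejects.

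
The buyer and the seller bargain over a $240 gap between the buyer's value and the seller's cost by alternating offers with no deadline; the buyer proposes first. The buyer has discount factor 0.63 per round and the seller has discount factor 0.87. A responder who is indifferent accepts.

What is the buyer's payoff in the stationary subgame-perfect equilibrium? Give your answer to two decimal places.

69.04

When the buyer proposes, the seller accepts any offer worth at least 0.87 times what the seller would get by proposing next round; and vice versa.
This gives x = 240 − 0.87y and y = 240 − 0.63x, where x and y are each side's share when it proposes.
Hence (1 − 0.87·0.63)x = 240(1 − 0.87), i.e. 0.4519·x = 31.2.
x ≈ 69.0418; the seller's share is 240 − x ≈ 170.9582.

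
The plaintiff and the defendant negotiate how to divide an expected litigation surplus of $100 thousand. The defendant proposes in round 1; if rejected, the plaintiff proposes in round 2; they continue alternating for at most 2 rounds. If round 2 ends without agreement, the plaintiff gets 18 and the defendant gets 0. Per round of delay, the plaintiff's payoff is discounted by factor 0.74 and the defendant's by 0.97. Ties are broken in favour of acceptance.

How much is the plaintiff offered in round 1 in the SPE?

Round 2 (the plaintiff proposes): the defendant will accept anything ≥ 0, so the plaintiff offers 0 and keeps 100.
Round 1 (the defendant proposes): the plaintiff can get 100 next round, worth 0.74 × 100 = 74 now, so the defendant offers 74, keeping 26.

74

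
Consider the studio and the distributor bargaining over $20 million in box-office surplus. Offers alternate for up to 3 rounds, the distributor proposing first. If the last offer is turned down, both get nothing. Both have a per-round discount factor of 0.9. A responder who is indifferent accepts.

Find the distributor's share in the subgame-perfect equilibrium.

Solve by backward induction from round 3.
Round 3 (the distributor proposes): the studio will accept anything ≥ 0, so the distributor offers 0 and keeps 20.
Round 2 (the studio proposes): the distributor can get 20 next round, worth 0.9 × 20 = 18 now; the studio offers that and keeps 2.
Round 1 (the distributor proposes): the studio can get 2 next round, worth 0.9 × 2 = 1.8 now; the distributor offers that and keeps 18.2.

18.2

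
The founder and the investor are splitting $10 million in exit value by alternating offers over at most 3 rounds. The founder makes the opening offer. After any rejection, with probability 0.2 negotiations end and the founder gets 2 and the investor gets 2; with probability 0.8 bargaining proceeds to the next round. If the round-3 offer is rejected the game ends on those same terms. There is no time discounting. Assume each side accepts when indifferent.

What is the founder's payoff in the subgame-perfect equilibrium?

7.04

Round 3 (the founder proposes): the investor gets 2 if talks fail, so the founder offers 2 and keeps 8.
Round 2 (the investor proposes): rejecting gives the founder an expected 0.8 × 8 + 0.2 × 2 = 6.8, so the investor offers 6.8, keeping 3.2.
Round 1 (the founder proposes): rejecting gives the investor an expected 0.8 × 3.2 + 0.2 × 2 = 2.96; the founder offers that and keeps 7.04.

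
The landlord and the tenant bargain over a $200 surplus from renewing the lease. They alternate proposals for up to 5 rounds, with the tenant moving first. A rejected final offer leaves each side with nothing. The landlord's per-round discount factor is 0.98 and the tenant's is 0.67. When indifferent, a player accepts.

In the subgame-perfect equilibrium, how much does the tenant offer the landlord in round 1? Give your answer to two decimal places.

Round 5 (the tenant proposes): the landlord will accept anything ≥ 0, so the tenant offers 0 and keeps 200.
Round 4 (the landlord proposes): the tenant can get 200 next round, worth 0.67 × 200 = 134 now; the landlord offers that and keeps 66.
Round 3 (the tenant proposes): the landlord can get 66 next round, worth 0.98 × 66 = 64.68 now. The tenant offers 64.68 and keeps 200 − 64.68 = 135.32.
Round 2 (the landlord proposes): the tenant can get 135.32 next round, worth 0.67 × 135.32 = 90.6644 now, so the landlord offers 90.6644, keeping 109.3356.
Round 1 (the tenant proposes): the landlord can get 109.3356 next round, worth 0.98 × 109.3356 = 107.148888 now. The tenant offers 107.148888 and keeps 200 − 107.148888 = 92.851112.

107.15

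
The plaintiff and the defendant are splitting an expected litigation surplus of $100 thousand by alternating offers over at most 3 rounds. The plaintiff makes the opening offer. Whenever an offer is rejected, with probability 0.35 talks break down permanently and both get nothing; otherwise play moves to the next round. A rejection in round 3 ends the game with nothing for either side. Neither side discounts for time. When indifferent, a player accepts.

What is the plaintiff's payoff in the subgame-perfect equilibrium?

By backward induction:
Round 3 (the plaintiff proposes): rejection yields 0 for the defendant; the plaintiff offers 0 and keeps 100.
Round 2 (the defendant proposes): rejecting gives the plaintiff an expected 0.65 × 100 = 65. The defendant offers 65 and keeps 100 − 65 = 35.
Round 1 (the plaintiff proposes): rejecting gives the defendant an expected 0.65 × 35 = 22.75. The plaintiff offers 22.75 and keeps 100 − 22.75 = 77.25.

77.25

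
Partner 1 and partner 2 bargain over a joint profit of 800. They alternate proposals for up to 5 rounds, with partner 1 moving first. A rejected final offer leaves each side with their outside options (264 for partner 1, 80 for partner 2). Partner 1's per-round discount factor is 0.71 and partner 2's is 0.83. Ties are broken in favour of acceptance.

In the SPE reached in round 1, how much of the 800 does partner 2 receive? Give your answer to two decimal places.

Work backward from the last round.
Round 5 (partner 1 proposes): partner 2 gets 80 if talks fail, so partner 1 offers 80 and keeps 720.
Round 4 (partner 2 proposes): partner 1 can get 720 next round, worth 0.71 × 720 = 511.2 now; partner 2 offers that and keeps 288.8.
Round 3 (partner 1 proposes): partner 2 can get 288.8 next round, worth 0.83 × 288.8 = 239.704 now, so partner 1 offers 239.704, keeping 560.296.
Round 2 (partner 2 proposes): partner 1 can get 560.296 next round, worth 0.71 × 560.296 = 397.81016 now, so partner 2 offers 397.81016, keeping 402.18984.
Round 1 (partner 1 proposes): partner 2 can get 402.18984 next round, worth 0.83 × 402.18984 = 333.8175672 now. Partner 1 offers 333.8175672 and keeps 800 − 333.8175672 = 466.1824328.

333.82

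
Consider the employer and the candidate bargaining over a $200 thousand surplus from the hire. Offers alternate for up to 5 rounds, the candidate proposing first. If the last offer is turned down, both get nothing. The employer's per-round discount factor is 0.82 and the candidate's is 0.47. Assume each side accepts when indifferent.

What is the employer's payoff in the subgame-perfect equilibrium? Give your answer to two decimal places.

120.42

Round 5 (the candidate proposes): rejection yields 0 for the employer; the candidate offers 0 and keeps 200.
Round 4 (the employer proposes): the candidate can get 200 next round, worth 0.47 × 200 = 94 now. The employer offers 94 and keeps 200 − 94 = 106.
Round 3 (the candidate proposes): the employer can get 106 next round, worth 0.82 × 106 = 86.92 now; the candidate offers that and keeps 113.08.
Round 2 (the employer proposes): the candidate can get 113.08 next round, worth 0.47 × 113.08 = 53.1476 now; the employer offers that and keeps 146.8524.
Round 1 (the candidate proposes): the employer can get 146.8524 next round, worth 0.82 × 146.8524 = 120.418968 now; the candidate offers that and keeps 79.581032.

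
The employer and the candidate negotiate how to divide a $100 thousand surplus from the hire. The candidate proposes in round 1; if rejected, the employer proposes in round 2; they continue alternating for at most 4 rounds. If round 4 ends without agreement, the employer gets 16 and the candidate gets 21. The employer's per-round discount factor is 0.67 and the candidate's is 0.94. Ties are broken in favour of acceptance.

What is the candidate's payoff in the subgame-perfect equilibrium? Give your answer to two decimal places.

By backward induction:
Round 4 (the employer proposes): the candidate gets 21 if talks fail, so the employer offers 21 and keeps 79.
Round 3 (the candidate proposes): the employer can get 79 next round, worth 0.67 × 79 = 52.93 now. The candidate offers 52.93 and keeps 100 − 52.93 = 47.07.
Round 2 (the employer proposes): the candidate can get 47.07 next round, worth 0.94 × 47.07 = 44.2458 now, so the employer offers 44.2458, keeping 55.7542.
Round 1 (the candidate proposes): the employer can get 55.7542 next round, worth 0.67 × 55.7542 = 37.355314 now; the candidate offers that and keeps 62.644686.

62.64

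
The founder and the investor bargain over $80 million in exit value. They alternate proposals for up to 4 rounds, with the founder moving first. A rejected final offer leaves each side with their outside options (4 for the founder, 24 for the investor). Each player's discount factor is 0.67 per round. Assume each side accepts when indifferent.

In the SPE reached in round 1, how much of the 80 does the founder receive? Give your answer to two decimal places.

Round 4 (the investor proposes): the founder gets 4 if talks fail, so the investor offers 4 and keeps 76.
Round 3 (the founder proposes): the investor can get 76 next round, worth 0.67 × 76 = 50.92 now, so the founder offers 50.92, keeping 29.08.
Round 2 (the investor proposes): the founder can get 29.08 next round, worth 0.67 × 29.08 = 19.4836 now, so the investor offers 19.4836, keeping 60.5164.
Round 1 (the founder proposes): the investor can get 60.5164 next round, worth 0.67 × 60.5164 = 40.545988 now; the founder offers that and keeps 39.454012.

39.45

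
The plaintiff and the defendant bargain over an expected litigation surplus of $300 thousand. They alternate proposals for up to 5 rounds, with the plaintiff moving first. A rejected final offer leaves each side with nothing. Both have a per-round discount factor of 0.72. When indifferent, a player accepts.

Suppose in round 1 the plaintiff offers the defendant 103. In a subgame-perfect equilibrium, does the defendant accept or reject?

Work out the defendant's continuation value if the offer is rejected.
Round 5 (the plaintiff proposes): the defendant will accept anything ≥ 0, so the plaintiff offers 0 and keeps 300.
Round 4 (the defendant proposes): the plaintiff can get 300 next round, worth 0.72 × 300 = 216 now; the defendant offers that and keeps 84.
Round 3 (the plaintiff proposes): the defendant can get 84 next round, worth 0.72 × 84 = 60.48 now; the plaintiff offers that and keeps 239.52.
Round 2 (the defendant proposes): the plaintiff can get 239.52 next round, worth 0.72 × 239.52 = 172.4544 now. The defendant offers 172.4544 and keeps 300 − 172.4544 = 127.5456.
So by rejecting in round 1, the defendant gets 127.5456 next round, worth 0.72 × 127.5456 = 91.832832 now.
Offer 103 ≥ 91.832832, so the defendant accepts.

Accept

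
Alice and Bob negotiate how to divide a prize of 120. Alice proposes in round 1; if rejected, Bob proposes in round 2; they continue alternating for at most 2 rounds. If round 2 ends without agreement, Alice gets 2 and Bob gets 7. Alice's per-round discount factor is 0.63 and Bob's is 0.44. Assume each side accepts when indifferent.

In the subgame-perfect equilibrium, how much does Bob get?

Round 2 (Bob proposes): Alice gets 2 if talks fail, so Bob offers 2 and keeps 118.
Round 1 (Alice proposes): Bob can get 118 next round, worth 0.44 × 118 = 51.92 now. Alice offers 51.92 and keeps 120 − 51.92 = 68.08.

51.92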